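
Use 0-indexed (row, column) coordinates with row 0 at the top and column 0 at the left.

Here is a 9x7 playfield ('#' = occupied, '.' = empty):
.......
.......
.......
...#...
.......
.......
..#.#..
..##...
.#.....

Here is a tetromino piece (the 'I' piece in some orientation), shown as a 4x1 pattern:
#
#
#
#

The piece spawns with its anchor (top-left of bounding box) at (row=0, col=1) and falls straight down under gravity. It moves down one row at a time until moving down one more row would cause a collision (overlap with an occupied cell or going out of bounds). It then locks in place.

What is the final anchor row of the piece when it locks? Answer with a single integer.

Answer: 4

Derivation:
Spawn at (row=0, col=1). Try each row:
  row 0: fits
  row 1: fits
  row 2: fits
  row 3: fits
  row 4: fits
  row 5: blocked -> lock at row 4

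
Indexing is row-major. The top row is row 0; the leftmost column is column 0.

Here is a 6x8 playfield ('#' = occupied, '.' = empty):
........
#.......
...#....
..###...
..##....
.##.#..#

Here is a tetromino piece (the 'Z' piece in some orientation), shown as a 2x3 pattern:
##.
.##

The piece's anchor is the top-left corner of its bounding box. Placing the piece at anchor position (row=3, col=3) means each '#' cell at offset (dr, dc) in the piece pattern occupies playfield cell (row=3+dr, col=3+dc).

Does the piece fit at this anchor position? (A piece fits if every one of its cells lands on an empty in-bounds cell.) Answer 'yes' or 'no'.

Answer: no

Derivation:
Check each piece cell at anchor (3, 3):
  offset (0,0) -> (3,3): occupied ('#') -> FAIL
  offset (0,1) -> (3,4): occupied ('#') -> FAIL
  offset (1,1) -> (4,4): empty -> OK
  offset (1,2) -> (4,5): empty -> OK
All cells valid: no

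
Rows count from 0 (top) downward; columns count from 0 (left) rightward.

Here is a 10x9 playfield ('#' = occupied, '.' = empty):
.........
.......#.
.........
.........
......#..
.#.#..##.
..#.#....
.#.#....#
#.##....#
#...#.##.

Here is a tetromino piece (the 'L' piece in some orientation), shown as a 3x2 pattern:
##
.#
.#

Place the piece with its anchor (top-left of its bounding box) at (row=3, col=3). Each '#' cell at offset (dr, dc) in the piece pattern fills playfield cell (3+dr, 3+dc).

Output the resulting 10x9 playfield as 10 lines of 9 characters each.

Fill (3+0,3+0) = (3,3)
Fill (3+0,3+1) = (3,4)
Fill (3+1,3+1) = (4,4)
Fill (3+2,3+1) = (5,4)

Answer: .........
.......#.
.........
...##....
....#.#..
.#.##.##.
..#.#....
.#.#....#
#.##....#
#...#.##.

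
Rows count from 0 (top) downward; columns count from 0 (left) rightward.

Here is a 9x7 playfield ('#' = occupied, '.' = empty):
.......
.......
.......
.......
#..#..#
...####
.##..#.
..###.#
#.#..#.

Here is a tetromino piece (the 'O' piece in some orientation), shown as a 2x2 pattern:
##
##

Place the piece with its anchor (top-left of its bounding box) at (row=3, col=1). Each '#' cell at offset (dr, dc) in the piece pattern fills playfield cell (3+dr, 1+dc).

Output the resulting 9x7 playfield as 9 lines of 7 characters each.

Answer: .......
.......
.......
.##....
####..#
...####
.##..#.
..###.#
#.#..#.

Derivation:
Fill (3+0,1+0) = (3,1)
Fill (3+0,1+1) = (3,2)
Fill (3+1,1+0) = (4,1)
Fill (3+1,1+1) = (4,2)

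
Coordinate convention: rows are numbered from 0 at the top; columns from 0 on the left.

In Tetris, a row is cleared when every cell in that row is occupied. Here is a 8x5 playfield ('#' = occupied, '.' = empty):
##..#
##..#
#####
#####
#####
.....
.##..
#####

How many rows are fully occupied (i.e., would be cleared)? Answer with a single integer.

Answer: 4

Derivation:
Check each row:
  row 0: 2 empty cells -> not full
  row 1: 2 empty cells -> not full
  row 2: 0 empty cells -> FULL (clear)
  row 3: 0 empty cells -> FULL (clear)
  row 4: 0 empty cells -> FULL (clear)
  row 5: 5 empty cells -> not full
  row 6: 3 empty cells -> not full
  row 7: 0 empty cells -> FULL (clear)
Total rows cleared: 4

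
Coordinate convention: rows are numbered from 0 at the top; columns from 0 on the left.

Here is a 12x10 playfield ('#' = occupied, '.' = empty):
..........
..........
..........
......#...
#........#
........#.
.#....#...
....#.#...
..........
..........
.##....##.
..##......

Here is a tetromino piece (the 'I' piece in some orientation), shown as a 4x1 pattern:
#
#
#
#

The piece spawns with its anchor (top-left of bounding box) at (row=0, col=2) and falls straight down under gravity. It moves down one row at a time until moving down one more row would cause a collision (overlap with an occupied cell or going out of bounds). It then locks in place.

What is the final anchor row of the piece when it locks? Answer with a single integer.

Spawn at (row=0, col=2). Try each row:
  row 0: fits
  row 1: fits
  row 2: fits
  row 3: fits
  row 4: fits
  row 5: fits
  row 6: fits
  row 7: blocked -> lock at row 6

Answer: 6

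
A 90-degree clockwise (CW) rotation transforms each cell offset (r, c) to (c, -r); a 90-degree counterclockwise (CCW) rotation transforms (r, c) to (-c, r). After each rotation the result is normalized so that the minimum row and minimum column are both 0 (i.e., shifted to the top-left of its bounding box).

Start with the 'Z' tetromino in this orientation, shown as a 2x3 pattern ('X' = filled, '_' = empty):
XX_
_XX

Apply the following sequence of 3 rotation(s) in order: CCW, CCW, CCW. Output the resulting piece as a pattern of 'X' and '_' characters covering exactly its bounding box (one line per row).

Answer: _X
XX
X_

Derivation:
Start:
XX_
_XX
After rotation 1 (CCW):
_X
XX
X_
After rotation 2 (CCW):
XX_
_XX
After rotation 3 (CCW):
_X
XX
X_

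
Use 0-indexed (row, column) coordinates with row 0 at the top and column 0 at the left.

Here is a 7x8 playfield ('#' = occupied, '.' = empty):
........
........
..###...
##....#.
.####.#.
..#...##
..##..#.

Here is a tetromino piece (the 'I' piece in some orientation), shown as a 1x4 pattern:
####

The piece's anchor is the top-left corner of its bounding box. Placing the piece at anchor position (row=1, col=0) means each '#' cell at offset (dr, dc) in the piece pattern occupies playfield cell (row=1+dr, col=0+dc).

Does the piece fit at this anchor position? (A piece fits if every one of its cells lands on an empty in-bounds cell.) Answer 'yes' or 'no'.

Answer: yes

Derivation:
Check each piece cell at anchor (1, 0):
  offset (0,0) -> (1,0): empty -> OK
  offset (0,1) -> (1,1): empty -> OK
  offset (0,2) -> (1,2): empty -> OK
  offset (0,3) -> (1,3): empty -> OK
All cells valid: yes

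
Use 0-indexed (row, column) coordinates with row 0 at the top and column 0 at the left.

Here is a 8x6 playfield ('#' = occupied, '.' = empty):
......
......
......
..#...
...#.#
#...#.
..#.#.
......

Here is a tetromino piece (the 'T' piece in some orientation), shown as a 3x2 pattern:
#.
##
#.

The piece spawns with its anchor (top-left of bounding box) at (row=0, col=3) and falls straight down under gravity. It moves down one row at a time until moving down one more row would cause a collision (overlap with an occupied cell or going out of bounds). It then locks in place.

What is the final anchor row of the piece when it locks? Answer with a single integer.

Spawn at (row=0, col=3). Try each row:
  row 0: fits
  row 1: fits
  row 2: blocked -> lock at row 1

Answer: 1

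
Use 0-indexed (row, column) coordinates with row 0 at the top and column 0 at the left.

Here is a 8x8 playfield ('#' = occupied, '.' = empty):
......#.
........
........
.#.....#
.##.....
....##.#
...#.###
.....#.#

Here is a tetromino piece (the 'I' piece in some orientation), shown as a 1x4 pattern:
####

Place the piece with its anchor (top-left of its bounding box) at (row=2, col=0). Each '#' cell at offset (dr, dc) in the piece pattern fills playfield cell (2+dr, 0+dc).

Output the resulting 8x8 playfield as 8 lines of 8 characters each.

Fill (2+0,0+0) = (2,0)
Fill (2+0,0+1) = (2,1)
Fill (2+0,0+2) = (2,2)
Fill (2+0,0+3) = (2,3)

Answer: ......#.
........
####....
.#.....#
.##.....
....##.#
...#.###
.....#.#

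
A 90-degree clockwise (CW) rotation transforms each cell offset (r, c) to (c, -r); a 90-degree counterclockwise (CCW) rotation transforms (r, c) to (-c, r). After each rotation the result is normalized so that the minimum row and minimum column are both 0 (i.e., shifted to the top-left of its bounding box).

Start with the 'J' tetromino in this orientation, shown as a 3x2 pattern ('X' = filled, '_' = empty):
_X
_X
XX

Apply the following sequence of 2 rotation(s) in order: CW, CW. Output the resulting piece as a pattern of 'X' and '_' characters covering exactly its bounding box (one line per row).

Start:
_X
_X
XX
After rotation 1 (CW):
X__
XXX
After rotation 2 (CW):
XX
X_
X_

Answer: XX
X_
X_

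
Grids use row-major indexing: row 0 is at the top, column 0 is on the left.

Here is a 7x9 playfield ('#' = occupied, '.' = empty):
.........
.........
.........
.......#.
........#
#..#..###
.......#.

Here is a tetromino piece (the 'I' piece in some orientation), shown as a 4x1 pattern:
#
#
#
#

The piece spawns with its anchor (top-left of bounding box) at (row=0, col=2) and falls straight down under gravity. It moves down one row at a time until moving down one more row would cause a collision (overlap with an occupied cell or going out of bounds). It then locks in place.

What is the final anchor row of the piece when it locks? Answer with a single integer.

Spawn at (row=0, col=2). Try each row:
  row 0: fits
  row 1: fits
  row 2: fits
  row 3: fits
  row 4: blocked -> lock at row 3

Answer: 3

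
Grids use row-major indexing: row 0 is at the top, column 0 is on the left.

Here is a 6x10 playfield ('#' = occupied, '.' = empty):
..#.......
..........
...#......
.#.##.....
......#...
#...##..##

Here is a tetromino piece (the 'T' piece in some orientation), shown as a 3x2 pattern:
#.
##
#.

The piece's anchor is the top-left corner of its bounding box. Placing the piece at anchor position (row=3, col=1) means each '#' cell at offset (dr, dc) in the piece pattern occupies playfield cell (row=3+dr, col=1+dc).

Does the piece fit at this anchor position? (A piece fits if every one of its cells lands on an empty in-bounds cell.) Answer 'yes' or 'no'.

Answer: no

Derivation:
Check each piece cell at anchor (3, 1):
  offset (0,0) -> (3,1): occupied ('#') -> FAIL
  offset (1,0) -> (4,1): empty -> OK
  offset (1,1) -> (4,2): empty -> OK
  offset (2,0) -> (5,1): empty -> OK
All cells valid: no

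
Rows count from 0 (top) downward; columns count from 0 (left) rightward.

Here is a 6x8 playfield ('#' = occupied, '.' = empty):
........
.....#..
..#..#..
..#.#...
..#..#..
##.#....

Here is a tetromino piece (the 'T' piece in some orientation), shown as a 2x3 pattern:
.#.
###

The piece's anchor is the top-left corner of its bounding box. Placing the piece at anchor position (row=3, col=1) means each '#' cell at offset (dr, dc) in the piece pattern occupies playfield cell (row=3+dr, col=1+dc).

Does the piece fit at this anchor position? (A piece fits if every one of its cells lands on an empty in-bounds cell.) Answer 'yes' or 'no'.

Check each piece cell at anchor (3, 1):
  offset (0,1) -> (3,2): occupied ('#') -> FAIL
  offset (1,0) -> (4,1): empty -> OK
  offset (1,1) -> (4,2): occupied ('#') -> FAIL
  offset (1,2) -> (4,3): empty -> OK
All cells valid: no

Answer: no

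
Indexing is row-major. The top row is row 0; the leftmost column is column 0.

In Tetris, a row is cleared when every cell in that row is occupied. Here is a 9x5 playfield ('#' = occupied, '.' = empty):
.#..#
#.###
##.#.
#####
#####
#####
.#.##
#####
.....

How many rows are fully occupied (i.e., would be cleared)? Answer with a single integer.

Answer: 4

Derivation:
Check each row:
  row 0: 3 empty cells -> not full
  row 1: 1 empty cell -> not full
  row 2: 2 empty cells -> not full
  row 3: 0 empty cells -> FULL (clear)
  row 4: 0 empty cells -> FULL (clear)
  row 5: 0 empty cells -> FULL (clear)
  row 6: 2 empty cells -> not full
  row 7: 0 empty cells -> FULL (clear)
  row 8: 5 empty cells -> not full
Total rows cleared: 4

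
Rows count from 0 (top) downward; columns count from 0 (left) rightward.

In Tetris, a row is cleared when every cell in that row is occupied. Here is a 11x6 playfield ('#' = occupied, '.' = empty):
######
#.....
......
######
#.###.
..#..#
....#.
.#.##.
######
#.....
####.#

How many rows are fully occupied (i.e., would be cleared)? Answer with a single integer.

Answer: 3

Derivation:
Check each row:
  row 0: 0 empty cells -> FULL (clear)
  row 1: 5 empty cells -> not full
  row 2: 6 empty cells -> not full
  row 3: 0 empty cells -> FULL (clear)
  row 4: 2 empty cells -> not full
  row 5: 4 empty cells -> not full
  row 6: 5 empty cells -> not full
  row 7: 3 empty cells -> not full
  row 8: 0 empty cells -> FULL (clear)
  row 9: 5 empty cells -> not full
  row 10: 1 empty cell -> not full
Total rows cleared: 3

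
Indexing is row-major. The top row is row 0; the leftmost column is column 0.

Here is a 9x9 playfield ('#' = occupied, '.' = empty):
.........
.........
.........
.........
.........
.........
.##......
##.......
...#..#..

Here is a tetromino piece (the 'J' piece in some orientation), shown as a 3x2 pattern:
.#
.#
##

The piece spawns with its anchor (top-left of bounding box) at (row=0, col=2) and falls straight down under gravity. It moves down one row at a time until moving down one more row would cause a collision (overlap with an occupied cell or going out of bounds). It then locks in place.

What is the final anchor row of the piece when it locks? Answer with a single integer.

Answer: 3

Derivation:
Spawn at (row=0, col=2). Try each row:
  row 0: fits
  row 1: fits
  row 2: fits
  row 3: fits
  row 4: blocked -> lock at row 3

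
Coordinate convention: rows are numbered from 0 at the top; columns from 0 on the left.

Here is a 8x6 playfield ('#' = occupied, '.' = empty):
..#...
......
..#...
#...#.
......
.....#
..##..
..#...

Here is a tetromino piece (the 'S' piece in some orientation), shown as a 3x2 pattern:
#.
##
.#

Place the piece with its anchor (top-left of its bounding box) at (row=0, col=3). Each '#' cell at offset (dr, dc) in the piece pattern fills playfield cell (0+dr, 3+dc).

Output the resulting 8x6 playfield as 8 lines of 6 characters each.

Answer: ..##..
...##.
..#.#.
#...#.
......
.....#
..##..
..#...

Derivation:
Fill (0+0,3+0) = (0,3)
Fill (0+1,3+0) = (1,3)
Fill (0+1,3+1) = (1,4)
Fill (0+2,3+1) = (2,4)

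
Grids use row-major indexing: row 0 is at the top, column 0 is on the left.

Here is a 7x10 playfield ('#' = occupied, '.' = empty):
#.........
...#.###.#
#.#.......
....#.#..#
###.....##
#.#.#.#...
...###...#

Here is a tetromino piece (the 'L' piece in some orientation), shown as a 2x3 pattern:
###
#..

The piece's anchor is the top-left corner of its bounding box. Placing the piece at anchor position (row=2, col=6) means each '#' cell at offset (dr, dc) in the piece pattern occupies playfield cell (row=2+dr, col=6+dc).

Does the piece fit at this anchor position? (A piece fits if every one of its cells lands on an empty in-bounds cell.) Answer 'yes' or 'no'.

Check each piece cell at anchor (2, 6):
  offset (0,0) -> (2,6): empty -> OK
  offset (0,1) -> (2,7): empty -> OK
  offset (0,2) -> (2,8): empty -> OK
  offset (1,0) -> (3,6): occupied ('#') -> FAIL
All cells valid: no

Answer: no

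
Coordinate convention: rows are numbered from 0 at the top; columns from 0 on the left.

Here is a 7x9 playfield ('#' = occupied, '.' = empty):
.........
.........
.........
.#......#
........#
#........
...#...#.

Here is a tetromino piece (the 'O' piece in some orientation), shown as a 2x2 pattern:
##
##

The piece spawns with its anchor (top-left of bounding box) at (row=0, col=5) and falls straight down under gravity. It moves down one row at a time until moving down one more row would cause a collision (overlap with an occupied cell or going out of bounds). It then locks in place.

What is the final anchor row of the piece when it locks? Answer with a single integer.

Spawn at (row=0, col=5). Try each row:
  row 0: fits
  row 1: fits
  row 2: fits
  row 3: fits
  row 4: fits
  row 5: fits
  row 6: blocked -> lock at row 5

Answer: 5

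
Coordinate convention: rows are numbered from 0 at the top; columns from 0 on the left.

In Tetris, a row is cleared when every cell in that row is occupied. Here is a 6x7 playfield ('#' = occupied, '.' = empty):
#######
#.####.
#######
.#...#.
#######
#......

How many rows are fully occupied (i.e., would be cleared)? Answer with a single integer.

Check each row:
  row 0: 0 empty cells -> FULL (clear)
  row 1: 2 empty cells -> not full
  row 2: 0 empty cells -> FULL (clear)
  row 3: 5 empty cells -> not full
  row 4: 0 empty cells -> FULL (clear)
  row 5: 6 empty cells -> not full
Total rows cleared: 3

Answer: 3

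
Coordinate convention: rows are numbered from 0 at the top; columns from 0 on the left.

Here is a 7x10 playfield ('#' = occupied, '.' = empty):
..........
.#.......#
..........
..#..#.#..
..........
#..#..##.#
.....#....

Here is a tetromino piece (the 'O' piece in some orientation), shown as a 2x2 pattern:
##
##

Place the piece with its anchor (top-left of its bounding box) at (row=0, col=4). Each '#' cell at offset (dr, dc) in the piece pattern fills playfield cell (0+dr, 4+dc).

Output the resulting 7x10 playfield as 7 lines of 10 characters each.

Fill (0+0,4+0) = (0,4)
Fill (0+0,4+1) = (0,5)
Fill (0+1,4+0) = (1,4)
Fill (0+1,4+1) = (1,5)

Answer: ....##....
.#..##...#
..........
..#..#.#..
..........
#..#..##.#
.....#....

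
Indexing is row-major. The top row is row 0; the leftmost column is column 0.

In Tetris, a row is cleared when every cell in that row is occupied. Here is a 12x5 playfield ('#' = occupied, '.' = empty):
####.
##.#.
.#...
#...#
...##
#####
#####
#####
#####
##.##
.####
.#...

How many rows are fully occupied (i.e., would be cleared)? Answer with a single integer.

Check each row:
  row 0: 1 empty cell -> not full
  row 1: 2 empty cells -> not full
  row 2: 4 empty cells -> not full
  row 3: 3 empty cells -> not full
  row 4: 3 empty cells -> not full
  row 5: 0 empty cells -> FULL (clear)
  row 6: 0 empty cells -> FULL (clear)
  row 7: 0 empty cells -> FULL (clear)
  row 8: 0 empty cells -> FULL (clear)
  row 9: 1 empty cell -> not full
  row 10: 1 empty cell -> not full
  row 11: 4 empty cells -> not full
Total rows cleared: 4

Answer: 4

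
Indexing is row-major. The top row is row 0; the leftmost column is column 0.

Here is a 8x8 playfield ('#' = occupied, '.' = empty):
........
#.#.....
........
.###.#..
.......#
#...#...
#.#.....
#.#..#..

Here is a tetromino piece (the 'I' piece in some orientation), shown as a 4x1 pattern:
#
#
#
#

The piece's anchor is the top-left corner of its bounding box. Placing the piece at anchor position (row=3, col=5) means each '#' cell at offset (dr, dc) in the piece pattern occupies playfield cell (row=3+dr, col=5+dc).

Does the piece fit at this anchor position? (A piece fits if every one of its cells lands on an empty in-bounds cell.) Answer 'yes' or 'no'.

Check each piece cell at anchor (3, 5):
  offset (0,0) -> (3,5): occupied ('#') -> FAIL
  offset (1,0) -> (4,5): empty -> OK
  offset (2,0) -> (5,5): empty -> OK
  offset (3,0) -> (6,5): empty -> OK
All cells valid: no

Answer: no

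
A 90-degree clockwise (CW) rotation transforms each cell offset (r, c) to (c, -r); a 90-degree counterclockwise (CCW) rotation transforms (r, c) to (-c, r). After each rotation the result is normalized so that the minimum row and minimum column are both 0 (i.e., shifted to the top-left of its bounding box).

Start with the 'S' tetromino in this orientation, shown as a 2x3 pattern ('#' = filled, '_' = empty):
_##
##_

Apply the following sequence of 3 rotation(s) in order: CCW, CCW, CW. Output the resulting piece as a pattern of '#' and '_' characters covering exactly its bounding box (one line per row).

Answer: #_
##
_#

Derivation:
Start:
_##
##_
After rotation 1 (CCW):
#_
##
_#
After rotation 2 (CCW):
_##
##_
After rotation 3 (CW):
#_
##
_#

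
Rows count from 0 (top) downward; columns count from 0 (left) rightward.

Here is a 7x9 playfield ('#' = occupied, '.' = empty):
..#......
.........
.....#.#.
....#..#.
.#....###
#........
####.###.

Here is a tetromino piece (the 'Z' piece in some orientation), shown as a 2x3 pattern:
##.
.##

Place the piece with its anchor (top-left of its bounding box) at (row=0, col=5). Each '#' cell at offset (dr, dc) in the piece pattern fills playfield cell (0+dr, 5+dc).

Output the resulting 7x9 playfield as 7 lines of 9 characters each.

Fill (0+0,5+0) = (0,5)
Fill (0+0,5+1) = (0,6)
Fill (0+1,5+1) = (1,6)
Fill (0+1,5+2) = (1,7)

Answer: ..#..##..
......##.
.....#.#.
....#..#.
.#....###
#........
####.###.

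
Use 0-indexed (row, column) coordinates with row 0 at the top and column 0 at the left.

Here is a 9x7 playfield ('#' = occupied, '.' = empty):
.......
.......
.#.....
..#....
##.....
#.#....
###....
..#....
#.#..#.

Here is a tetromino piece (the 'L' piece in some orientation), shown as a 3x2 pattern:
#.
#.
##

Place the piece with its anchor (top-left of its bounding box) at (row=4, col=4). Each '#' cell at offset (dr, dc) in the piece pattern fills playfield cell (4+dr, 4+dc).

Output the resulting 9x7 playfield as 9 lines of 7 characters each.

Fill (4+0,4+0) = (4,4)
Fill (4+1,4+0) = (5,4)
Fill (4+2,4+0) = (6,4)
Fill (4+2,4+1) = (6,5)

Answer: .......
.......
.#.....
..#....
##..#..
#.#.#..
###.##.
..#....
#.#..#.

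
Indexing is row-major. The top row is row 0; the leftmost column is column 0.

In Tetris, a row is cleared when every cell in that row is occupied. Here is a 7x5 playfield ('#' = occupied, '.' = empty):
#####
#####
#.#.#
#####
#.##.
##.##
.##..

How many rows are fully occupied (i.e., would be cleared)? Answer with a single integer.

Check each row:
  row 0: 0 empty cells -> FULL (clear)
  row 1: 0 empty cells -> FULL (clear)
  row 2: 2 empty cells -> not full
  row 3: 0 empty cells -> FULL (clear)
  row 4: 2 empty cells -> not full
  row 5: 1 empty cell -> not full
  row 6: 3 empty cells -> not full
Total rows cleared: 3

Answer: 3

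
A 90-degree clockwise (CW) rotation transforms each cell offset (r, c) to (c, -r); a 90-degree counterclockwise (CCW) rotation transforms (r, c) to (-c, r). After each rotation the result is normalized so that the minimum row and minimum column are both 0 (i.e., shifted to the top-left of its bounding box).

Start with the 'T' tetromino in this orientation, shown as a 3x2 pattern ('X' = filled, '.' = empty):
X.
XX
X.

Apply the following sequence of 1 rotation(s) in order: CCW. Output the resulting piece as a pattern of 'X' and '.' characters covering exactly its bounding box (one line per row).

Answer: .X.
XXX

Derivation:
Start:
X.
XX
X.
After rotation 1 (CCW):
.X.
XXX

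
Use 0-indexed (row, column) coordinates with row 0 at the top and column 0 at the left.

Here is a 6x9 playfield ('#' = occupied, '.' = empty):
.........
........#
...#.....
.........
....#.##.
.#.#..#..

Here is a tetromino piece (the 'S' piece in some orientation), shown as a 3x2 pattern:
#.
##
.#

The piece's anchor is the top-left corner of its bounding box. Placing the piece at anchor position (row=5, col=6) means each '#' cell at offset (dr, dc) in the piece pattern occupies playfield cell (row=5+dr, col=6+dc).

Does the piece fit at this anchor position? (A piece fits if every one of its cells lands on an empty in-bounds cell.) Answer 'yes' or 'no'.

Check each piece cell at anchor (5, 6):
  offset (0,0) -> (5,6): occupied ('#') -> FAIL
  offset (1,0) -> (6,6): out of bounds -> FAIL
  offset (1,1) -> (6,7): out of bounds -> FAIL
  offset (2,1) -> (7,7): out of bounds -> FAIL
All cells valid: no

Answer: no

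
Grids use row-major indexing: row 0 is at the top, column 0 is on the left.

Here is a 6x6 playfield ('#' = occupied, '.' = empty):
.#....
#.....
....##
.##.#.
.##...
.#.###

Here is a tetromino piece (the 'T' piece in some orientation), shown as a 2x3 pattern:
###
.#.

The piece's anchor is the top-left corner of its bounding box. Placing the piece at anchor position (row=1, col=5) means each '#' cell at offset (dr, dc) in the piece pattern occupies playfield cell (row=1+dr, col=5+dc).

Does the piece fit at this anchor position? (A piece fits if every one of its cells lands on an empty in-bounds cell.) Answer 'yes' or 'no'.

Answer: no

Derivation:
Check each piece cell at anchor (1, 5):
  offset (0,0) -> (1,5): empty -> OK
  offset (0,1) -> (1,6): out of bounds -> FAIL
  offset (0,2) -> (1,7): out of bounds -> FAIL
  offset (1,1) -> (2,6): out of bounds -> FAIL
All cells valid: no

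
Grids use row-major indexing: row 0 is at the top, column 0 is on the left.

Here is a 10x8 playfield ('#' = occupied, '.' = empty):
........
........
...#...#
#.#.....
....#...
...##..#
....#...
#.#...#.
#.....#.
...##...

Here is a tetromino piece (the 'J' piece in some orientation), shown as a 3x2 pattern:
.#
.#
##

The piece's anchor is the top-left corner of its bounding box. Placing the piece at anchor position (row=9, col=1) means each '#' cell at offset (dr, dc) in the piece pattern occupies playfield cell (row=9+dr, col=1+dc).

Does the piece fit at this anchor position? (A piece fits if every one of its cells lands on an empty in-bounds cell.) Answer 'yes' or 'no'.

Check each piece cell at anchor (9, 1):
  offset (0,1) -> (9,2): empty -> OK
  offset (1,1) -> (10,2): out of bounds -> FAIL
  offset (2,0) -> (11,1): out of bounds -> FAIL
  offset (2,1) -> (11,2): out of bounds -> FAIL
All cells valid: no

Answer: no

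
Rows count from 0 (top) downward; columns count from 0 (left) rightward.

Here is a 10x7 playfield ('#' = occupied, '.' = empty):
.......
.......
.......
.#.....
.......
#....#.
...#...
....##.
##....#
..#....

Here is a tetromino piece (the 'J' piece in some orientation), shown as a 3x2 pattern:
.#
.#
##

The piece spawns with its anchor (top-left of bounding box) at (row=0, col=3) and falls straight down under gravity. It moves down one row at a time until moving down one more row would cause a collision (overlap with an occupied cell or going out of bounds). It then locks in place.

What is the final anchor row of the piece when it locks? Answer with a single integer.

Spawn at (row=0, col=3). Try each row:
  row 0: fits
  row 1: fits
  row 2: fits
  row 3: fits
  row 4: blocked -> lock at row 3

Answer: 3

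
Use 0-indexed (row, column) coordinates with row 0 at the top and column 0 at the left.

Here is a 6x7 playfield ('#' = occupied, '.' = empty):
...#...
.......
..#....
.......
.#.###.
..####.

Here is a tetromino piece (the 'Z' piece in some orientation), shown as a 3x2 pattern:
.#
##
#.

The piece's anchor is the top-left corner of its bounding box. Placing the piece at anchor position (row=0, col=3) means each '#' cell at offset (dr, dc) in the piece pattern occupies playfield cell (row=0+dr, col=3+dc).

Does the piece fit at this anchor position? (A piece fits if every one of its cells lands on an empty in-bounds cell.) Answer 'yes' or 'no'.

Check each piece cell at anchor (0, 3):
  offset (0,1) -> (0,4): empty -> OK
  offset (1,0) -> (1,3): empty -> OK
  offset (1,1) -> (1,4): empty -> OK
  offset (2,0) -> (2,3): empty -> OK
All cells valid: yes

Answer: yes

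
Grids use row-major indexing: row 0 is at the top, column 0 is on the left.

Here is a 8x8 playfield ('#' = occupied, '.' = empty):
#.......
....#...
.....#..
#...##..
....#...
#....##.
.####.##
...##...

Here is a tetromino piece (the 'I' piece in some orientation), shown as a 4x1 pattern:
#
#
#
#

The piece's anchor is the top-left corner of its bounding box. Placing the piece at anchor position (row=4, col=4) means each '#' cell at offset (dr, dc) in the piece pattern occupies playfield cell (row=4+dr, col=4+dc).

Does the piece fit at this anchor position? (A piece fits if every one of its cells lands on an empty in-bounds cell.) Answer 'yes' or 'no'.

Check each piece cell at anchor (4, 4):
  offset (0,0) -> (4,4): occupied ('#') -> FAIL
  offset (1,0) -> (5,4): empty -> OK
  offset (2,0) -> (6,4): occupied ('#') -> FAIL
  offset (3,0) -> (7,4): occupied ('#') -> FAIL
All cells valid: no

Answer: no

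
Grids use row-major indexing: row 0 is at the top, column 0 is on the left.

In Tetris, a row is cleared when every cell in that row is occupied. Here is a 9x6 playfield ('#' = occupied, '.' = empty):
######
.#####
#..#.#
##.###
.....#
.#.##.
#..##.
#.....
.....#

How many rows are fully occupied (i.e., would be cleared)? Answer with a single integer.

Check each row:
  row 0: 0 empty cells -> FULL (clear)
  row 1: 1 empty cell -> not full
  row 2: 3 empty cells -> not full
  row 3: 1 empty cell -> not full
  row 4: 5 empty cells -> not full
  row 5: 3 empty cells -> not full
  row 6: 3 empty cells -> not full
  row 7: 5 empty cells -> not full
  row 8: 5 empty cells -> not full
Total rows cleared: 1

Answer: 1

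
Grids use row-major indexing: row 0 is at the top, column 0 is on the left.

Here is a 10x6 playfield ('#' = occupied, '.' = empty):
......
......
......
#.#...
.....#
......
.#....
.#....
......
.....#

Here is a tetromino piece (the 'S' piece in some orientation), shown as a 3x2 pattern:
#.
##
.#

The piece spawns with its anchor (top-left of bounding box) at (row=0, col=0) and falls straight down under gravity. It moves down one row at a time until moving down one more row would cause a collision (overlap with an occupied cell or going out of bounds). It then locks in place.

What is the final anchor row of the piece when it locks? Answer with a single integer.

Answer: 1

Derivation:
Spawn at (row=0, col=0). Try each row:
  row 0: fits
  row 1: fits
  row 2: blocked -> lock at row 1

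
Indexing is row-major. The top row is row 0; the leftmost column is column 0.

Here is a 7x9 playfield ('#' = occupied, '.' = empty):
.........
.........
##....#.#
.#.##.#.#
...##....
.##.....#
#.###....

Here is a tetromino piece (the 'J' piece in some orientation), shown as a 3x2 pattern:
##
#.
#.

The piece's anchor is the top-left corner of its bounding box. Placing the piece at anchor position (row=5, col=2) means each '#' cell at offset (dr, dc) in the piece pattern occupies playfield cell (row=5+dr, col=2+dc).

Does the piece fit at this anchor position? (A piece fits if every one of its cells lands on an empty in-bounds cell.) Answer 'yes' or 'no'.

Answer: no

Derivation:
Check each piece cell at anchor (5, 2):
  offset (0,0) -> (5,2): occupied ('#') -> FAIL
  offset (0,1) -> (5,3): empty -> OK
  offset (1,0) -> (6,2): occupied ('#') -> FAIL
  offset (2,0) -> (7,2): out of bounds -> FAIL
All cells valid: no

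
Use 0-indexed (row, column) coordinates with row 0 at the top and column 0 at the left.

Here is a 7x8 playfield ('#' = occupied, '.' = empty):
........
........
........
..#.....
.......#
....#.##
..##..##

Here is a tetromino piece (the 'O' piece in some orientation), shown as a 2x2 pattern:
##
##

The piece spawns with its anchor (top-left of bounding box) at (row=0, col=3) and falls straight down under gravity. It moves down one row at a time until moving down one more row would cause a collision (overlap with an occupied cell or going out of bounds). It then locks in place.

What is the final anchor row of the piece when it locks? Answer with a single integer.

Answer: 3

Derivation:
Spawn at (row=0, col=3). Try each row:
  row 0: fits
  row 1: fits
  row 2: fits
  row 3: fits
  row 4: blocked -> lock at row 3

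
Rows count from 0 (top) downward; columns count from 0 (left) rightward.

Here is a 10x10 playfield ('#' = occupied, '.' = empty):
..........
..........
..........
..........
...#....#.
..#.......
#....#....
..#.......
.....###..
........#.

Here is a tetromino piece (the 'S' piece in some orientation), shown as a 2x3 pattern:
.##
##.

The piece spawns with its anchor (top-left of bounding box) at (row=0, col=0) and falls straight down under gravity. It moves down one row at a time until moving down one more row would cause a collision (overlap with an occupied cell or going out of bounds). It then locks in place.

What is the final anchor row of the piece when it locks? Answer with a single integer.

Spawn at (row=0, col=0). Try each row:
  row 0: fits
  row 1: fits
  row 2: fits
  row 3: fits
  row 4: fits
  row 5: blocked -> lock at row 4

Answer: 4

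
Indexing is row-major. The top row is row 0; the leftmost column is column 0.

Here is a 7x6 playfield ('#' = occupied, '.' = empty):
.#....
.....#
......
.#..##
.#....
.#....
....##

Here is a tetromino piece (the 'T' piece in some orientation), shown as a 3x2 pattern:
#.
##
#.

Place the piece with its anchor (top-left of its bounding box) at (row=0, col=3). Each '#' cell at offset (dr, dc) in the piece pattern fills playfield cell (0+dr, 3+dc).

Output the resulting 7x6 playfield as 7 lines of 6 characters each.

Fill (0+0,3+0) = (0,3)
Fill (0+1,3+0) = (1,3)
Fill (0+1,3+1) = (1,4)
Fill (0+2,3+0) = (2,3)

Answer: .#.#..
...###
...#..
.#..##
.#....
.#....
....##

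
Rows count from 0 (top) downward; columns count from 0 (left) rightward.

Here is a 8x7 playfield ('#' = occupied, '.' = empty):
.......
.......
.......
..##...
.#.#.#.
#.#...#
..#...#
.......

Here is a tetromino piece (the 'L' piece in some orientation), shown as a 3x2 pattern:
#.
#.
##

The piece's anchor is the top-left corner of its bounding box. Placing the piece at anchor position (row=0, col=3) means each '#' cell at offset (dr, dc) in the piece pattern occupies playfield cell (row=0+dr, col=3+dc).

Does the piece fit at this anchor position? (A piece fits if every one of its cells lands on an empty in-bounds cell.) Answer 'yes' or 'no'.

Answer: yes

Derivation:
Check each piece cell at anchor (0, 3):
  offset (0,0) -> (0,3): empty -> OK
  offset (1,0) -> (1,3): empty -> OK
  offset (2,0) -> (2,3): empty -> OK
  offset (2,1) -> (2,4): empty -> OK
All cells valid: yes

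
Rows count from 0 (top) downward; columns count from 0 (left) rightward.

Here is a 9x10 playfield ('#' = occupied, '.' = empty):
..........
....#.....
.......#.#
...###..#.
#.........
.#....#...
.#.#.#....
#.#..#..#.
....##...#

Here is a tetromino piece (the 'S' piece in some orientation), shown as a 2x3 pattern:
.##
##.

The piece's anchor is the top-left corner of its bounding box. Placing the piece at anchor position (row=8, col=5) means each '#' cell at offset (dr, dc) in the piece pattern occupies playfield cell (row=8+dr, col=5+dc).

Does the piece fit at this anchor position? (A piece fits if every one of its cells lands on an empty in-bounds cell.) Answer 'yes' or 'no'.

Answer: no

Derivation:
Check each piece cell at anchor (8, 5):
  offset (0,1) -> (8,6): empty -> OK
  offset (0,2) -> (8,7): empty -> OK
  offset (1,0) -> (9,5): out of bounds -> FAIL
  offset (1,1) -> (9,6): out of bounds -> FAIL
All cells valid: no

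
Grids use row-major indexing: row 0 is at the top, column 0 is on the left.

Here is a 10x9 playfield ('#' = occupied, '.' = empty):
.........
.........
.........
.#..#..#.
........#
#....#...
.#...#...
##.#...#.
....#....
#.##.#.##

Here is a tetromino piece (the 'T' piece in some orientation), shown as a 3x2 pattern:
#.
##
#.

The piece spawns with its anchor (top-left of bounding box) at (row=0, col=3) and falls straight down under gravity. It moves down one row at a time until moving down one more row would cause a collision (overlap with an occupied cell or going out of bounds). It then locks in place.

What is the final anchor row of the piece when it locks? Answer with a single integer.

Answer: 1

Derivation:
Spawn at (row=0, col=3). Try each row:
  row 0: fits
  row 1: fits
  row 2: blocked -> lock at row 1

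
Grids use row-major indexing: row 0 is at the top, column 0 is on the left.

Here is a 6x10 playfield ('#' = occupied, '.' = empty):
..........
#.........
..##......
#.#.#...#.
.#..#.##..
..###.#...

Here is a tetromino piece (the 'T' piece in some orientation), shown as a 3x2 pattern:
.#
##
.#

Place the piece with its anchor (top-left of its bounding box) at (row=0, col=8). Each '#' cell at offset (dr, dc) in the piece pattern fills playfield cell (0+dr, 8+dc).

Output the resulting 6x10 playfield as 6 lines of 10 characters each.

Fill (0+0,8+1) = (0,9)
Fill (0+1,8+0) = (1,8)
Fill (0+1,8+1) = (1,9)
Fill (0+2,8+1) = (2,9)

Answer: .........#
#.......##
..##.....#
#.#.#...#.
.#..#.##..
..###.#...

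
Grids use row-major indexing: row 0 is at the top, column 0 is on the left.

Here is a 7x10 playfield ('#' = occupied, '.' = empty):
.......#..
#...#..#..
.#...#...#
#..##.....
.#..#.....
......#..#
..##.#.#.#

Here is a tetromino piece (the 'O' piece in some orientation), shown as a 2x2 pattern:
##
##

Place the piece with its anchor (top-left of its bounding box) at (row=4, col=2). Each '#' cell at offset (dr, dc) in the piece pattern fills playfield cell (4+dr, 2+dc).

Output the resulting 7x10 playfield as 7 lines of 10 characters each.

Fill (4+0,2+0) = (4,2)
Fill (4+0,2+1) = (4,3)
Fill (4+1,2+0) = (5,2)
Fill (4+1,2+1) = (5,3)

Answer: .......#..
#...#..#..
.#...#...#
#..##.....
.####.....
..##..#..#
..##.#.#.#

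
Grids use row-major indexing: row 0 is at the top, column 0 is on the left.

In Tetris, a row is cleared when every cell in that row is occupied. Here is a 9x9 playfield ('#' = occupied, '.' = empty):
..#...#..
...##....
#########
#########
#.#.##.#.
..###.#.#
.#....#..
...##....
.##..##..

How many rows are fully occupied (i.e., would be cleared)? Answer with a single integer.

Answer: 2

Derivation:
Check each row:
  row 0: 7 empty cells -> not full
  row 1: 7 empty cells -> not full
  row 2: 0 empty cells -> FULL (clear)
  row 3: 0 empty cells -> FULL (clear)
  row 4: 4 empty cells -> not full
  row 5: 4 empty cells -> not full
  row 6: 7 empty cells -> not full
  row 7: 7 empty cells -> not full
  row 8: 5 empty cells -> not full
Total rows cleared: 2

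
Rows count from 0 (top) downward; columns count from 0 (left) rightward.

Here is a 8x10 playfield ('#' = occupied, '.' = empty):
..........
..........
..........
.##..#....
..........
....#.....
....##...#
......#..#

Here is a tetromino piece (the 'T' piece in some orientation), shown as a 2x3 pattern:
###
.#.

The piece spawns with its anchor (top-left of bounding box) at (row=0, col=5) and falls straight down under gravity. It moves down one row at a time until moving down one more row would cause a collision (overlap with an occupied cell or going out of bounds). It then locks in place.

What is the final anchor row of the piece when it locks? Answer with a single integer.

Spawn at (row=0, col=5). Try each row:
  row 0: fits
  row 1: fits
  row 2: fits
  row 3: blocked -> lock at row 2

Answer: 2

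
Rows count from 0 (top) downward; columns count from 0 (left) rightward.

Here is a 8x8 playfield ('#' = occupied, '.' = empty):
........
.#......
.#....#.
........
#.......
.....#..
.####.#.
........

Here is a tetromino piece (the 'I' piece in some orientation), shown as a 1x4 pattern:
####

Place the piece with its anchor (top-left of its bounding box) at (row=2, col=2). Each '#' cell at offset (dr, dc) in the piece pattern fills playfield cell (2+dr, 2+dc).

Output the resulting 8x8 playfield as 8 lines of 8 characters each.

Answer: ........
.#......
.######.
........
#.......
.....#..
.####.#.
........

Derivation:
Fill (2+0,2+0) = (2,2)
Fill (2+0,2+1) = (2,3)
Fill (2+0,2+2) = (2,4)
Fill (2+0,2+3) = (2,5)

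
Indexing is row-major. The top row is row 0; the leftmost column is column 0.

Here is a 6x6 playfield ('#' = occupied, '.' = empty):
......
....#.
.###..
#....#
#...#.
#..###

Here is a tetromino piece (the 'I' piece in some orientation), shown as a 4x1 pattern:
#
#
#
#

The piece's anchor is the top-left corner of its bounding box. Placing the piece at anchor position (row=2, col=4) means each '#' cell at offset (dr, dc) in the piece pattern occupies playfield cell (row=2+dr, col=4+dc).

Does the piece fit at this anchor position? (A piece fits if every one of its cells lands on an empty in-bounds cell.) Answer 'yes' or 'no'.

Check each piece cell at anchor (2, 4):
  offset (0,0) -> (2,4): empty -> OK
  offset (1,0) -> (3,4): empty -> OK
  offset (2,0) -> (4,4): occupied ('#') -> FAIL
  offset (3,0) -> (5,4): occupied ('#') -> FAIL
All cells valid: no

Answer: no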